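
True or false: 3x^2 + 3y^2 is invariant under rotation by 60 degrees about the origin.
True

Applying rotation by 60 degrees: x' = x*cos(60 degrees) - y*sin(60 degrees) = x/2 - sqrt(3)y/2, y' = x*sin(60 degrees) + y*cos(60 degrees) = sqrt(3)x/2 + y/2

Substituting into 3x^2 + 3y^2:
3(x/2 - sqrt(3)y/2)^2 + 3(sqrt(3)x/2 + y/2)^2
= 3x^2 + 3y^2

This equals the original expression 3x^2 + 3y^2, so it IS invariant.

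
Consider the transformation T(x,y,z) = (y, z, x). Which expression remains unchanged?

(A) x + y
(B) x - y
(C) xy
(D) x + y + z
D

Apply T(x,y,z) = (y, z, x) to each option, i.e. replace (x, y, z) by the transformed coordinates.
Substitute the transformed coordinates into each option and compare with the original:
(A) x + y  ->  (y) + (z) = y + z   [differs from x + y: not invariant]
(B) x - y  ->  (y) - (z) = y - z   [differs from x - y: not invariant]
(C) xy  ->  (y)(z) = yz   [differs from xy: not invariant]
(D) x + y + z  ->  (y) + (z) + (x) = x + y + z   [equals x + y + z: invariant]

Only option (D), x + y + z, is unchanged by the transformation.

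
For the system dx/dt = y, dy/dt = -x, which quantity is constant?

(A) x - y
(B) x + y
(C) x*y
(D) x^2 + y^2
D

A first integral I satisfies dI/dt = 0 along every solution. Differentiate each option and use the equation of motion:
(A) d/dt[x - y] = y - (-x) = x + y, not identically 0
(B) d/dt[x + y] = y + (-x) = y - x, not identically 0
(C) d/dt[x*y] = (dx/dt)y + x(dy/dt) = y^2 - x^2, not identically 0
(D) d/dt[x^2 + y^2] = 2x*dx/dt + 2y*dy/dt = 2x*y + 2y*(-x) = 0

Only (D) has zero time-derivative. So x^2 + y^2 (the squared radius; trajectories are circles) is the conserved quantity.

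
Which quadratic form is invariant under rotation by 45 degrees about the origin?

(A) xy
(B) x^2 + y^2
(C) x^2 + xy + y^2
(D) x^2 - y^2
B

Rotation by 45 degrees sends (x, y) to (sqrt(2)x/2 - sqrt(2)y/2, sqrt(2)x/2 + sqrt(2)y/2).
Substitute the transformed coordinates into each option and compare with the original:
(A) xy  ->  (sqrt(2)x/2 - sqrt(2)y/2)(sqrt(2)x/2 + sqrt(2)y/2) = x^2/2 - y^2/2   [differs from xy: not invariant]
(B) x^2 + y^2  ->  (sqrt(2)x/2 - sqrt(2)y/2)^2 + (sqrt(2)x/2 + sqrt(2)y/2)^2 = x^2 + y^2   [equals x^2 + y^2: invariant]
(C) x^2 + xy + y^2  ->  (sqrt(2)x/2 - sqrt(2)y/2)^2 + (sqrt(2)x/2 - sqrt(2)y/2)(sqrt(2)x/2 + sqrt(2)y/2) + (sqrt(2)x/2 + sqrt(2)y/2)^2 = 3x^2/2 + y^2/2   [differs from x^2 + xy + y^2: not invariant]
(D) x^2 - y^2  ->  (sqrt(2)x/2 - sqrt(2)y/2)^2 - (sqrt(2)x/2 + sqrt(2)y/2)^2 = -2xy   [differs from x^2 - y^2: not invariant]

Only option (B), x^2 + y^2, is unchanged by the transformation.
x^2 + y^2 is the squared distance from the origin, which rotations preserve.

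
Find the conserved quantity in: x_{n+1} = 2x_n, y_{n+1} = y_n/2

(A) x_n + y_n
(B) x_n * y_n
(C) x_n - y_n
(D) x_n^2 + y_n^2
B

For the recurrence x_{n+1} = 2x_n, y_{n+1} = y_n/2:

x_{n+1} * y_{n+1} = (2x_n) * (y_n/2) = x_n * y_n
The product is conserved.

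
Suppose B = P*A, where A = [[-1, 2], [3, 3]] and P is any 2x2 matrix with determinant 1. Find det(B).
-9

By the multiplicative property of determinants, det(B) = det(P*A) = det(P) * det(A) = det(A),
so the determinant is invariant under multiplication by any determinant-1 matrix; we just need det(A).

det(A) = (-1)(3) - (2)(3) = -3 - 6 = -9

Therefore det(B) = 1 * (-9) = -9.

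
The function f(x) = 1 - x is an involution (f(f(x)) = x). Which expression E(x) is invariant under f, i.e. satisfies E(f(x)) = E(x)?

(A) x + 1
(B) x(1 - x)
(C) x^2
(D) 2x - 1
B

Replace x by f(x) = 1 - x in each option and simplify. As a quick numerical cross-check, also compare E(4) with E(f(4)) = E(-3).

(A) x + 1  ->  (1 - x) + 1 = 2 - x; check: E(4) = 5 but E(-3) = -2.   [not invariant]
(B) x(1 - x)  ->  (1 - x)(1 - (1 - x)), which simplifies back to x(1 - x); check: E(4) = -12, E(-3) = -12.   [invariant]
(C) x^2  ->  (1 - x)^2 = (x - 1)^2; check: E(4) = 16 but E(-3) = 9.   [not invariant]
(D) 2x - 1  ->  2(1 - x) - 1 = 1 - 2x; check: E(4) = 7 but E(-3) = -7.   [not invariant]

Only (B) is unchanged. E is symmetric under swapping x with f(x) = 1 - x, which is exactly what an involution does.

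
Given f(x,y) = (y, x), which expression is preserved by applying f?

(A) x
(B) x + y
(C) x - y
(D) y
B

For f(x,y) = (y, x):
After applying f: x' = y, y' = x. So x' + y' = y + x = x + y.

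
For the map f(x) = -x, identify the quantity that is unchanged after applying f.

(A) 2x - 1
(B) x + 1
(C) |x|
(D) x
C

For f(x) = -x:
Applying f replaces x by -x. Since |-x| = |x|, the absolute value is unchanged by f, whereas x -> -x, 2x - 1 -> -2x - 1 and x + 1 -> -x + 1 all change.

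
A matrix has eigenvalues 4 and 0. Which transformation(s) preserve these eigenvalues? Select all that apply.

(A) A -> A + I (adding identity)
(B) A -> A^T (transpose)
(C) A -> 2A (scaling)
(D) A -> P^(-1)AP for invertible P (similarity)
B and D

Eigenvalues are preserved by:
1. Similarity transformations: A -> P^(-1)AP (same characteristic polynomial)
2. Transpose: A^T has the same eigenvalues as A

Eigenvalues are NOT preserved by:
- Adding identity: eigenvalues become 4+1, 0+1
- Scaling: eigenvalues become 8, 0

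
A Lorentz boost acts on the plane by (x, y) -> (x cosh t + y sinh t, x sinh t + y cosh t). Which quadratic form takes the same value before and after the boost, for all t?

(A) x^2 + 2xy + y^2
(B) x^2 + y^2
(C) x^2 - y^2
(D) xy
C

Write x' = x cosh t + y sinh t, y' = x sinh t + y cosh t and substitute into each option:
(A) x^2 + 2xy + y^2: (x' + y')^2 with x' + y' = (x + y)(cosh t + sinh t) = (x + y)e^t, so it becomes (x + y)^2 e^(2t)   [not invariant for t != 0]
(B) x^2 + y^2: (x cosh t + y sinh t)^2 + (x sinh t + y cosh t)^2 = (x^2 + y^2)(cosh^2 t + sinh^2 t) + 4xy sinh t cosh t = (x^2 + y^2) cosh 2t + 2xy sinh 2t   [not invariant for t != 0]
(C) x^2 - y^2: (x cosh t + y sinh t)^2 - (x sinh t + y cosh t)^2 = x^2(cosh^2 t - sinh^2 t) + 2xy(cosh t sinh t - sinh t cosh t) + y^2(sinh^2 t - cosh^2 t) = x^2 - y^2   [invariant, using cosh^2 t - sinh^2 t = 1]
(D) xy: (x cosh t + y sinh t)(x sinh t + y cosh t) = xy(cosh^2 t + sinh^2 t) + (x^2 + y^2) sinh t cosh t = xy cosh 2t + (x^2 + y^2)(sinh 2t)/2   [not invariant for t != 0]

Only (C) x^2 - y^2 is unchanged; it is the Minkowski form preserved by Lorentz boosts, just as x^2 + y^2 is preserved by ordinary rotations.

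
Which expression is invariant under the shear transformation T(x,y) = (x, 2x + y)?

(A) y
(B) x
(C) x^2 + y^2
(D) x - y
B

Under the shear T(x,y) = (x, 2x + y):
Substitute the transformed coordinates into each option and compare with the original:
(A) y  ->  (2x + y) = 2x + y   [differs from y: not invariant]
(B) x  ->  (x) = x   [equals x: invariant]
(C) x^2 + y^2  ->  (x)^2 + (2x + y)^2 = 5x^2 + 4xy + y^2   [differs from x^2 + y^2: not invariant]
(D) x - y  ->  (x) - (2x + y) = -x - y   [differs from x - y: not invariant]

Only option (B), x, is unchanged by the transformation.
A vertical shear moves points parallel to the y-axis, so the x-coordinate (and any function of x alone) is unchanged.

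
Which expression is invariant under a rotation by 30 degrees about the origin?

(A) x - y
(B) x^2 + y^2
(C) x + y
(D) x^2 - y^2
B

A rotation by 30 degrees sends (x, y) to (sqrt(3)x/2 - y/2, x/2 + sqrt(3)y/2).
Substitute the transformed coordinates into each option and compare with the original:
(A) x - y  ->  (sqrt(3)x/2 - y/2) - (x/2 + sqrt(3)y/2) = -x/2 + sqrt(3)x/2 - sqrt(3)y/2 - y/2   [differs from x - y: not invariant]
(B) x^2 + y^2  ->  (sqrt(3)x/2 - y/2)^2 + (x/2 + sqrt(3)y/2)^2 = x^2 + y^2   [equals x^2 + y^2: invariant]
(C) x + y  ->  (sqrt(3)x/2 - y/2) + (x/2 + sqrt(3)y/2) = x/2 + sqrt(3)x/2 - y/2 + sqrt(3)y/2   [differs from x + y: not invariant]
(D) x^2 - y^2  ->  (sqrt(3)x/2 - y/2)^2 - (x/2 + sqrt(3)y/2)^2 = x^2/2 - sqrt(3)xy - y^2/2   [differs from x^2 - y^2: not invariant]

Only option (B), x^2 + y^2, is unchanged by the transformation.
Geometrically, x^2 + y^2 is the squared distance from the origin, which every rotation about the origin preserves.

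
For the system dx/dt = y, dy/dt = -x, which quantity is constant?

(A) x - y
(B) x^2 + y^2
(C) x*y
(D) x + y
B

A first integral I satisfies dI/dt = 0 along every solution. Differentiate each option and use the equation of motion:
(A) d/dt[x - y] = y - (-x) = x + y, not identically 0
(B) d/dt[x^2 + y^2] = 2x*dx/dt + 2y*dy/dt = 2x*y + 2y*(-x) = 0
(C) d/dt[x*y] = (dx/dt)y + x(dy/dt) = y^2 - x^2, not identically 0
(D) d/dt[x + y] = y + (-x) = y - x, not identically 0

Only (B) has zero time-derivative. So x^2 + y^2 (the squared radius; trajectories are circles) is the conserved quantity.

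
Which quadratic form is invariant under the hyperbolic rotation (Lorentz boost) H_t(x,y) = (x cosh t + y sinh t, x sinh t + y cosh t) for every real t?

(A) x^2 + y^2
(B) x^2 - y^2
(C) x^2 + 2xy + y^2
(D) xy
B

Write x' = x cosh t + y sinh t, y' = x sinh t + y cosh t and substitute into each option:
(A) x^2 + y^2: (x cosh t + y sinh t)^2 + (x sinh t + y cosh t)^2 = (x^2 + y^2)(cosh^2 t + sinh^2 t) + 4xy sinh t cosh t = (x^2 + y^2) cosh 2t + 2xy sinh 2t   [not invariant for t != 0]
(B) x^2 - y^2: (x cosh t + y sinh t)^2 - (x sinh t + y cosh t)^2 = x^2(cosh^2 t - sinh^2 t) + 2xy(cosh t sinh t - sinh t cosh t) + y^2(sinh^2 t - cosh^2 t) = x^2 - y^2   [invariant, using cosh^2 t - sinh^2 t = 1]
(C) x^2 + 2xy + y^2: (x' + y')^2 with x' + y' = (x + y)(cosh t + sinh t) = (x + y)e^t, so it becomes (x + y)^2 e^(2t)   [not invariant for t != 0]
(D) xy: (x cosh t + y sinh t)(x sinh t + y cosh t) = xy(cosh^2 t + sinh^2 t) + (x^2 + y^2) sinh t cosh t = xy cosh 2t + (x^2 + y^2)(sinh 2t)/2   [not invariant for t != 0]

Only (B) x^2 - y^2 is unchanged; it is the Minkowski form preserved by Lorentz boosts, just as x^2 + y^2 is preserved by ordinary rotations.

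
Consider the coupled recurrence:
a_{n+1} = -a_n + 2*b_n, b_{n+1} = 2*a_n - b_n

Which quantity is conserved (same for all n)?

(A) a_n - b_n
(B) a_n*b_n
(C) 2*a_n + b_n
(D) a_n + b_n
D

Replace a_n by a_{n+1} = -a_n + 2*b_n and b_n by b_{n+1} = 2*a_n - b_n in each option and simplify:
(A) a_n - b_n  ->  (-a_n + 2*b_n) - (2*a_n - b_n) = -3*a_n + 3*b_n   [not conserved]
(B) a_n*b_n  ->  (-a_n + 2*b_n)*(2*a_n - b_n) = -2*a_n^2 + 5*a_n*b_n - 2*b_n^2   [not conserved]
(C) 2*a_n + b_n  ->  2*(-a_n + 2*b_n) + (2*a_n - b_n) = 3*b_n   [not conserved]
(D) a_n + b_n  ->  (-a_n + 2*b_n) + (2*a_n - b_n) = a_n + b_n   [conserved]

Only (D) a_n + b_n returns to itself after one step, so it is the conserved quantity.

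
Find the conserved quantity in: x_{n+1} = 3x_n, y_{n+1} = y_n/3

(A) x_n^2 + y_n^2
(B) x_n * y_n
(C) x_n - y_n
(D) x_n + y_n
B

For the recurrence x_{n+1} = 3x_n, y_{n+1} = y_n/3:

x_{n+1} * y_{n+1} = (3x_n) * (y_n/3) = x_n * y_n
The product is conserved.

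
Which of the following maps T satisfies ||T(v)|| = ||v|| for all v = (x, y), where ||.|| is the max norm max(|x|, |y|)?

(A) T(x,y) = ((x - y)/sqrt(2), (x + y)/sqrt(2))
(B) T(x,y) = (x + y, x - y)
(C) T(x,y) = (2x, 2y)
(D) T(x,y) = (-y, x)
D

A transformation preserves a norm if ||T(v)|| = ||v|| for every v; a single vector where the norm changes rules an option out.

(A) T(x,y) = ((x - y)/sqrt(2), (x + y)/sqrt(2)): v = (1, 0) has norm max(|1|, |0|) = 1, but T(v) = (sqrt(2)/2, sqrt(2)/2) has norm sqrt(2)/2 -- not preserved.
(B) T(x,y) = (x + y, x - y): v = (1, 1) has norm max(|1|, |1|) = 1, but T(v) = (2, 0) has norm 2 -- not preserved.
(C) T(x,y) = (2x, 2y): v = (1, 0) has norm max(|1|, |0|) = 1, but T(v) = (2, 0) has norm 2 -- not preserved.
(D) T(x,y) = (-y, x): preserves the norm -- it only permutes the coordinates and/or flips signs, which leaves max(|x|, |y|) unchanged.

Therefore the answer is (D).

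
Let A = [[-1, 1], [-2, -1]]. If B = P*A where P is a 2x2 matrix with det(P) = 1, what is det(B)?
3

By the multiplicative property of determinants, det(B) = det(P*A) = det(P) * det(A) = det(A),
so the determinant is invariant under multiplication by any determinant-1 matrix; we just need det(A).

det(A) = (-1)(-1) - (1)(-2) = 1 - (-2) = 3

Therefore det(B) = 1 * 3 = 3.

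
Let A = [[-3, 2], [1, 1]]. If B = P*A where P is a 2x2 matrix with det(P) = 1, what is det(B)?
-5

By the multiplicative property of determinants, det(B) = det(P*A) = det(P) * det(A) = det(A),
so the determinant is invariant under multiplication by any determinant-1 matrix; we just need det(A).

det(A) = (-3)(1) - (2)(1) = -3 - 2 = -5

Therefore det(B) = 1 * (-5) = -5.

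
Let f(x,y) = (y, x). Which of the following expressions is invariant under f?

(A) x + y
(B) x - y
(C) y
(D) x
A

For f(x,y) = (y, x):
After applying f: x' = y, y' = x. So x' + y' = y + x = x + y.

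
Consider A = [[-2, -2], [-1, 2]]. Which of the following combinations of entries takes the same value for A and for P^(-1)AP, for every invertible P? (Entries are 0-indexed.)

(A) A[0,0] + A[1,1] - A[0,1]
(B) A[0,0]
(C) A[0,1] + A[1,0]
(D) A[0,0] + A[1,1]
D

A[0,0] + A[1,1] is the trace of A. By the cyclic property of the trace, tr(P^(-1)AP) = tr(APP^(-1)) = tr(A), so it is the same for every matrix similar to A.

The other combinations are not similarity invariants. For example, take P = [[1, 2], [0, 1]] (det P = 1), so P^(-1) = [[1, -2], [0, 1]] and
B = P^(-1)AP = [[0, -6], [-1, 0]].
Evaluating each option on A and on B:
(A) A[0,0] + A[1,1] - A[0,1]: 2 for A, 6 for B -> changes
(B) A[0,0]: -2 for A, 0 for B -> changes
(C) A[0,1] + A[1,0]: -3 for A, -7 for B -> changes
(D) A[0,0] + A[1,1]: 0 for A, 0 for B -> unchanged

Only (D) A[0,0] + A[1,1] = 0 survives (and it does so for every P, not just this one), so it is the invariant.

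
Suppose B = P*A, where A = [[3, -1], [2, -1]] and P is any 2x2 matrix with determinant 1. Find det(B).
-1

By the multiplicative property of determinants, det(B) = det(P*A) = det(P) * det(A) = det(A),
so the determinant is invariant under multiplication by any determinant-1 matrix; we just need det(A).

det(A) = (3)(-1) - (-1)(2) = -3 - (-2) = -1

Therefore det(B) = 1 * (-1) = -1.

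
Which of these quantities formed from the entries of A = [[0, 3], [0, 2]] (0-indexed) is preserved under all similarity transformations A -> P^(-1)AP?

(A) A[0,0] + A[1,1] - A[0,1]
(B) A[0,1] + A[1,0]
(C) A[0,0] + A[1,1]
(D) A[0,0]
C

A[0,0] + A[1,1] is the trace of A. By the cyclic property of the trace, tr(P^(-1)AP) = tr(APP^(-1)) = tr(A), so it is the same for every matrix similar to A.

The other combinations are not similarity invariants. For example, take P = [[1, 1], [1, 2]] (det P = 1), so P^(-1) = [[2, -1], [-1, 1]] and
B = P^(-1)AP = [[4, 8], [-1, -2]].
Evaluating each option on A and on B:
(A) A[0,0] + A[1,1] - A[0,1]: -1 for A, -6 for B -> changes
(B) A[0,1] + A[1,0]: 3 for A, 7 for B -> changes
(C) A[0,0] + A[1,1]: 2 for A, 2 for B -> unchanged
(D) A[0,0]: 0 for A, 4 for B -> changes

Only (C) A[0,0] + A[1,1] = 2 survives (and it does so for every P, not just this one), so it is the invariant.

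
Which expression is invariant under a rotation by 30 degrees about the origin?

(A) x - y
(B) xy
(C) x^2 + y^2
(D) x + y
C

A rotation by 30 degrees sends (x, y) to (sqrt(3)x/2 - y/2, x/2 + sqrt(3)y/2).
Substitute the transformed coordinates into each option and compare with the original:
(A) x - y  ->  (sqrt(3)x/2 - y/2) - (x/2 + sqrt(3)y/2) = -x/2 + sqrt(3)x/2 - sqrt(3)y/2 - y/2   [differs from x - y: not invariant]
(B) xy  ->  (sqrt(3)x/2 - y/2)(x/2 + sqrt(3)y/2) = sqrt(3)x^2/4 + xy/2 - sqrt(3)y^2/4   [differs from xy: not invariant]
(C) x^2 + y^2  ->  (sqrt(3)x/2 - y/2)^2 + (x/2 + sqrt(3)y/2)^2 = x^2 + y^2   [equals x^2 + y^2: invariant]
(D) x + y  ->  (sqrt(3)x/2 - y/2) + (x/2 + sqrt(3)y/2) = x/2 + sqrt(3)x/2 - y/2 + sqrt(3)y/2   [differs from x + y: not invariant]

Only option (C), x^2 + y^2, is unchanged by the transformation.
Geometrically, x^2 + y^2 is the squared distance from the origin, which every rotation about the origin preserves.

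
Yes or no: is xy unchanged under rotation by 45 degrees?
No

Applying rotation by 45 degrees: x' = x*cos(45 degrees) - y*sin(45 degrees) = sqrt(2)x/2 - sqrt(2)y/2, y' = x*sin(45 degrees) + y*cos(45 degrees) = sqrt(2)x/2 + sqrt(2)y/2

Substituting into xy:
(sqrt(2)x/2 - sqrt(2)y/2)(sqrt(2)x/2 + sqrt(2)y/2)
= x^2/2 - y^2/2

This differs from the original expression xy, so it is NOT invariant.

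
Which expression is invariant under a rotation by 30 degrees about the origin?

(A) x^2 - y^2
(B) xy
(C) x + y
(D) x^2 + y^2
D

A rotation by 30 degrees sends (x, y) to (sqrt(3)x/2 - y/2, x/2 + sqrt(3)y/2).
Substitute the transformed coordinates into each option and compare with the original:
(A) x^2 - y^2  ->  (sqrt(3)x/2 - y/2)^2 - (x/2 + sqrt(3)y/2)^2 = x^2/2 - sqrt(3)xy - y^2/2   [differs from x^2 - y^2: not invariant]
(B) xy  ->  (sqrt(3)x/2 - y/2)(x/2 + sqrt(3)y/2) = sqrt(3)x^2/4 + xy/2 - sqrt(3)y^2/4   [differs from xy: not invariant]
(C) x + y  ->  (sqrt(3)x/2 - y/2) + (x/2 + sqrt(3)y/2) = x/2 + sqrt(3)x/2 - y/2 + sqrt(3)y/2   [differs from x + y: not invariant]
(D) x^2 + y^2  ->  (sqrt(3)x/2 - y/2)^2 + (x/2 + sqrt(3)y/2)^2 = x^2 + y^2   [equals x^2 + y^2: invariant]

Only option (D), x^2 + y^2, is unchanged by the transformation.
Geometrically, x^2 + y^2 is the squared distance from the origin, which every rotation about the origin preserves.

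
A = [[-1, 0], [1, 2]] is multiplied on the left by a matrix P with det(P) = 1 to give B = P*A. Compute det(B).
-2

By the multiplicative property of determinants, det(B) = det(P*A) = det(P) * det(A) = det(A),
so the determinant is invariant under multiplication by any determinant-1 matrix; we just need det(A).

det(A) = (-1)(2) - (0)(1) = -2 - 0 = -2

Therefore det(B) = 1 * (-2) = -2.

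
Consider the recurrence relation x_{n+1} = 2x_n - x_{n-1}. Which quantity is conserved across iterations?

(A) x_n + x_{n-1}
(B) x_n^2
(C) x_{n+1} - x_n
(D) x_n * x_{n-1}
C

For the recurrence x_{n+1} = 2x_n - x_{n-1}:

If x_{n+1} = 2x_n - x_{n-1}, then:
x_{n+1} - x_n = x_n - x_{n-1}
The first difference is constant throughout the sequence.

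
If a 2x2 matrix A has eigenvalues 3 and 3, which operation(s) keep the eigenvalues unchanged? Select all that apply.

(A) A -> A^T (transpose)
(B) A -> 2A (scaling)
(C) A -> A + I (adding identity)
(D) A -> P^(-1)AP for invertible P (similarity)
A and D

Eigenvalues are preserved by:
1. Similarity transformations: A -> P^(-1)AP (same characteristic polynomial)
2. Transpose: A^T has the same eigenvalues as A

Eigenvalues are NOT preserved by:
- Adding identity: eigenvalues become 3+1, 3+1
- Scaling: eigenvalues become 6, 6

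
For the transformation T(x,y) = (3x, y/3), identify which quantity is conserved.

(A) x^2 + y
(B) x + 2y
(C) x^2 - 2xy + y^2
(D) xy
D

An expression E(x,y) is invariant under T if E(T(x,y)) = E(x,y). Here T(x,y) = (3x, y/3).
Substitute the transformed coordinates into each option and compare with the original:
(A) x^2 + y  ->  (3x)^2 + (y/3) = 9x^2 + y/3   [differs from x^2 + y: not invariant]
(B) x + 2y  ->  (3x) + 2(y/3) = 3x + 2y/3   [differs from x + 2y: not invariant]
(C) x^2 - 2xy + y^2  ->  (3x)^2 - 2(3x)(y/3) + (y/3)^2 = 9x^2 - 2xy + y^2/9   [differs from x^2 - 2xy + y^2: not invariant]
(D) xy  ->  (3x)(y/3) = xy   [equals xy: invariant]

Only option (D), xy, is unchanged by the transformation.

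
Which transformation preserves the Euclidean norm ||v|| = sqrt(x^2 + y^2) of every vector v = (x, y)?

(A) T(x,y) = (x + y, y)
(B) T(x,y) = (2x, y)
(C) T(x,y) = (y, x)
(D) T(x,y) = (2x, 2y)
C

A transformation preserves a norm if ||T(v)|| = ||v|| for every v; a single vector where the norm changes rules an option out.

(A) T(x,y) = (x + y, y): v = (0, 1) has norm sqrt((0)^2 + (1)^2) = 1, but T(v) = (1, 1) has norm sqrt(2) -- not preserved.
(B) T(x,y) = (2x, y): v = (1, 0) has norm sqrt((1)^2 + (0)^2) = 1, but T(v) = (2, 0) has norm 2 -- not preserved.
(C) T(x,y) = (y, x): preserves the norm -- it is an orthogonal map (a rotation/reflection), and (y)^2 + (x)^2 simplifies to x^2 + y^2.
(D) T(x,y) = (2x, 2y): v = (1, 0) has norm sqrt((1)^2 + (0)^2) = 1, but T(v) = (2, 0) has norm 2 -- not preserved.

Therefore the answer is (C).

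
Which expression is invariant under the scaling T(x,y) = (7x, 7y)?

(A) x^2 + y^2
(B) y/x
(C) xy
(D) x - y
B

Under the uniform scaling T(x,y) = (7x, 7y):
Substitute the transformed coordinates into each option and compare with the original:
(A) x^2 + y^2  ->  (7x)^2 + (7y)^2 = 49x^2 + 49y^2   [differs from x^2 + y^2: not invariant]
(B) y/x  ->  (7y)/(7x) = y/x   [equals y/x: invariant]
(C) xy  ->  (7x)(7y) = 49xy   [differs from xy: not invariant]
(D) x - y  ->  (7x) - (7y) = 7x - 7y   [differs from x - y: not invariant]

Only option (B), y/x, is unchanged by the transformation.
The common factor 7 cancels in a ratio of coordinates, while sums, products and sums of squares pick up factors of 7 or 49.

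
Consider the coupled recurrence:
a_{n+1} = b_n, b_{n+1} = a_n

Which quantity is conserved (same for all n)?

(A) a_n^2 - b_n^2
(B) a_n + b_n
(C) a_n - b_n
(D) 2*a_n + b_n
B

Replace a_n by a_{n+1} = b_n and b_n by b_{n+1} = a_n in each option and simplify:
(A) a_n^2 - b_n^2  ->  (b_n)^2 - (a_n)^2 = -a_n^2 + b_n^2   [not conserved]
(B) a_n + b_n  ->  (b_n) + (a_n) = a_n + b_n   [conserved]
(C) a_n - b_n  ->  (b_n) - (a_n) = -a_n + b_n   [not conserved]
(D) 2*a_n + b_n  ->  2*(b_n) + (a_n) = a_n + 2*b_n   [not conserved]

Only (B) a_n + b_n returns to itself after one step, so it is the conserved quantity.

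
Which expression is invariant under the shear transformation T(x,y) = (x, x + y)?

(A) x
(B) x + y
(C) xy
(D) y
A

Under the shear T(x,y) = (x, x + y):
Substitute the transformed coordinates into each option and compare with the original:
(A) x  ->  (x) = x   [equals x: invariant]
(B) x + y  ->  (x) + (x + y) = 2x + y   [differs from x + y: not invariant]
(C) xy  ->  (x)(x + y) = x^2 + xy   [differs from xy: not invariant]
(D) y  ->  (x + y) = x + y   [differs from y: not invariant]

Only option (A), x, is unchanged by the transformation.
A vertical shear moves points parallel to the y-axis, so the x-coordinate (and any function of x alone) is unchanged.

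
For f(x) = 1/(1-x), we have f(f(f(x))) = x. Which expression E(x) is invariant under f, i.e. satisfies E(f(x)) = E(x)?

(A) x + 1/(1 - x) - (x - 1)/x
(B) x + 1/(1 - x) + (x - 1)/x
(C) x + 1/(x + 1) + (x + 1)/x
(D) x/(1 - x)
B

Replace x by f(x) = 1/(1 - x) in each option and simplify. As a quick numerical cross-check, also compare E(4) with E(f(4)) = E(-1/3).

(A) x + 1/(1 - x) - (x - 1)/x  ->  (1/(1 - x)) + 1/(1 - (1/(1 - x))) - ((1/(1 - x)) - 1)/(1/(1 - x)) = (x^2(1 - x) - x + (x - 1)^2)/(x(x - 1)); check: E(4) = 35/12 but E(-1/3) = -43/12.   [not invariant]
(B) x + 1/(1 - x) + (x - 1)/x  ->  (1/(1 - x)) + 1/(1 - (1/(1 - x))) + ((1/(1 - x)) - 1)/(1/(1 - x)), which simplifies back to x + 1/(1 - x) + (x - 1)/x; check: E(4) = 53/12, E(-1/3) = 53/12.   [invariant]
(C) x + 1/(x + 1) + (x + 1)/x  ->  (1/(1 - x)) + 1/((1/(1 - x)) + 1) + ((1/(1 - x)) + 1)/(1/(1 - x)) = (-x^3 + 6x^2 - 11x + 7)/(x^2 - 3x + 2); check: E(4) = 109/20 but E(-1/3) = -5/6.   [not invariant]
(D) x/(1 - x)  ->  (1/(1 - x))/(1 - (1/(1 - x))) = -1/x; check: E(4) = -4/3 but E(-1/3) = -1/4.   [not invariant]

Only (B) is unchanged. Indeed f(f(x)) = 1/(1 - 1/(1-x)) = (1-x)/(-x) = (x-1)/x, so E(x) = x + f(x) + f(f(x)) is the sum over the whole 3-cycle; applying f just permutes the three terms cyclically (x -> f(x) -> f(f(x)) -> x), leaving the sum unchanged.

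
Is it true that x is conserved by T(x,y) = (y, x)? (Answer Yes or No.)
No

Substitute T(x,y) = (y, x) into the expression and compare with the original.

Original: x
After applying T: (y) = y

This differs from the original x (difference: -x + y), so the expression is NOT invariant.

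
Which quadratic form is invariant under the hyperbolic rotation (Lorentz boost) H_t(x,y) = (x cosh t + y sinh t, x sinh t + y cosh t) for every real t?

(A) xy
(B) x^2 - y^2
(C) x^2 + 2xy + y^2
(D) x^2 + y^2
B

Write x' = x cosh t + y sinh t, y' = x sinh t + y cosh t and substitute into each option:
(A) xy: (x cosh t + y sinh t)(x sinh t + y cosh t) = xy(cosh^2 t + sinh^2 t) + (x^2 + y^2) sinh t cosh t = xy cosh 2t + (x^2 + y^2)(sinh 2t)/2   [not invariant for t != 0]
(B) x^2 - y^2: (x cosh t + y sinh t)^2 - (x sinh t + y cosh t)^2 = x^2(cosh^2 t - sinh^2 t) + 2xy(cosh t sinh t - sinh t cosh t) + y^2(sinh^2 t - cosh^2 t) = x^2 - y^2   [invariant, using cosh^2 t - sinh^2 t = 1]
(C) x^2 + 2xy + y^2: (x' + y')^2 with x' + y' = (x + y)(cosh t + sinh t) = (x + y)e^t, so it becomes (x + y)^2 e^(2t)   [not invariant for t != 0]
(D) x^2 + y^2: (x cosh t + y sinh t)^2 + (x sinh t + y cosh t)^2 = (x^2 + y^2)(cosh^2 t + sinh^2 t) + 4xy sinh t cosh t = (x^2 + y^2) cosh 2t + 2xy sinh 2t   [not invariant for t != 0]

Only (B) x^2 - y^2 is unchanged; it is the Minkowski form preserved by Lorentz boosts, just as x^2 + y^2 is preserved by ordinary rotations.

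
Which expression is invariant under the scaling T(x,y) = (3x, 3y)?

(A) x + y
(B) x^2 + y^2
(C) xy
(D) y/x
D

Under the uniform scaling T(x,y) = (3x, 3y):
Substitute the transformed coordinates into each option and compare with the original:
(A) x + y  ->  (3x) + (3y) = 3x + 3y   [differs from x + y: not invariant]
(B) x^2 + y^2  ->  (3x)^2 + (3y)^2 = 9x^2 + 9y^2   [differs from x^2 + y^2: not invariant]
(C) xy  ->  (3x)(3y) = 9xy   [differs from xy: not invariant]
(D) y/x  ->  (3y)/(3x) = y/x   [equals y/x: invariant]

Only option (D), y/x, is unchanged by the transformation.
The common factor 3 cancels in a ratio of coordinates, while sums, products and sums of squares pick up factors of 3 or 9.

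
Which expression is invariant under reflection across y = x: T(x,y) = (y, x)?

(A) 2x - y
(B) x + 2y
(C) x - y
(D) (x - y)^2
D

The map is reflection across y = x: T(x,y) = (y, x).
Substitute the transformed coordinates into each option and compare with the original:
(A) 2x - y  ->  2(y) - (x) = -x + 2y   [differs from 2x - y: not invariant]
(B) x + 2y  ->  (y) + 2(x) = 2x + y   [differs from x + 2y: not invariant]
(C) x - y  ->  (y) - (x) = -x + y   [differs from x - y: not invariant]
(D) (x - y)^2  ->  ((y) - (x))^2 = x^2 - 2xy + y^2   [equals (x - y)^2: invariant]

Only option (D), (x - y)^2, is unchanged by the transformation.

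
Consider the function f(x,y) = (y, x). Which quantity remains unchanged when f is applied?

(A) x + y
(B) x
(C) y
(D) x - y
A

For f(x,y) = (y, x):
After applying f: x' = y, y' = x. So x' + y' = y + x = x + y.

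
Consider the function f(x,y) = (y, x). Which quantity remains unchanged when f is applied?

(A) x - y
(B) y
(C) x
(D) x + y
D

For f(x,y) = (y, x):
After applying f: x' = y, y' = x. So x' + y' = y + x = x + y.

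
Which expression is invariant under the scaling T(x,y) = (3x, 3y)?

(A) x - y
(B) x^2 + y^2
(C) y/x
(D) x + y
C

Under the uniform scaling T(x,y) = (3x, 3y):
Substitute the transformed coordinates into each option and compare with the original:
(A) x - y  ->  (3x) - (3y) = 3x - 3y   [differs from x - y: not invariant]
(B) x^2 + y^2  ->  (3x)^2 + (3y)^2 = 9x^2 + 9y^2   [differs from x^2 + y^2: not invariant]
(C) y/x  ->  (3y)/(3x) = y/x   [equals y/x: invariant]
(D) x + y  ->  (3x) + (3y) = 3x + 3y   [differs from x + y: not invariant]

Only option (C), y/x, is unchanged by the transformation.
The common factor 3 cancels in a ratio of coordinates, while sums, products and sums of squares pick up factors of 3 or 9.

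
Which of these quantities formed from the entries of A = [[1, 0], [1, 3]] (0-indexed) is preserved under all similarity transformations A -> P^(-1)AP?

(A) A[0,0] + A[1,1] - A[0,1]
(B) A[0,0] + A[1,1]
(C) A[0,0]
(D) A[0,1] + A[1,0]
B

A[0,0] + A[1,1] is the trace of A. By the cyclic property of the trace, tr(P^(-1)AP) = tr(APP^(-1)) = tr(A), so it is the same for every matrix similar to A.

The other combinations are not similarity invariants. For example, take P = [[2, 1], [1, 1]] (det P = 1), so P^(-1) = [[1, -1], [-1, 2]] and
B = P^(-1)AP = [[-3, -3], [8, 7]].
Evaluating each option on A and on B:
(A) A[0,0] + A[1,1] - A[0,1]: 4 for A, 7 for B -> changes
(B) A[0,0] + A[1,1]: 4 for A, 4 for B -> unchanged
(C) A[0,0]: 1 for A, -3 for B -> changes
(D) A[0,1] + A[1,0]: 1 for A, 5 for B -> changes

Only (B) A[0,0] + A[1,1] = 4 survives (and it does so for every P, not just this one), so it is the invariant.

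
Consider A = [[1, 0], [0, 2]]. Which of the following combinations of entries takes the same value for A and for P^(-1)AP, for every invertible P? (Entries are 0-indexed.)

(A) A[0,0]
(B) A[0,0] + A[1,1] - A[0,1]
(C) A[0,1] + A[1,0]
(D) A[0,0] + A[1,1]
D

A[0,0] + A[1,1] is the trace of A. By the cyclic property of the trace, tr(P^(-1)AP) = tr(APP^(-1)) = tr(A), so it is the same for every matrix similar to A.

The other combinations are not similarity invariants. For example, take P = [[2, 1], [1, 1]] (det P = 1), so P^(-1) = [[1, -1], [-1, 2]] and
B = P^(-1)AP = [[0, -1], [2, 3]].
Evaluating each option on A and on B:
(A) A[0,0]: 1 for A, 0 for B -> changes
(B) A[0,0] + A[1,1] - A[0,1]: 3 for A, 4 for B -> changes
(C) A[0,1] + A[1,0]: 0 for A, 1 for B -> changes
(D) A[0,0] + A[1,1]: 3 for A, 3 for B -> unchanged

Only (D) A[0,0] + A[1,1] = 3 survives (and it does so for every P, not just this one), so it is the invariant.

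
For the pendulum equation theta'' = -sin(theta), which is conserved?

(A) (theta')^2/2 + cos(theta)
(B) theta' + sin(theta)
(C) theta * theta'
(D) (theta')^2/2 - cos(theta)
D

A first integral I satisfies dI/dt = 0 along every solution. Differentiate each option and use the equation of motion:
(A) d/dt[(theta')^2/2 + cos(theta)] = theta' theta'' - sin(theta) theta' = -2 theta' sin(theta), not identically 0
(B) d/dt[theta' + sin(theta)] = theta'' + cos(theta) theta' = -sin(theta) + theta' cos(theta), not identically 0
(C) d/dt[theta * theta'] = (theta')^2 + theta theta'' = (theta')^2 - theta sin(theta), not identically 0
(D) d/dt[(theta')^2/2 - cos(theta)] = theta' theta'' + sin(theta) theta' = theta'(-sin(theta)) + theta' sin(theta) = 0

Only (D) has zero time-derivative. This is the total energy: kinetic (theta')^2/2 plus potential -cos(theta).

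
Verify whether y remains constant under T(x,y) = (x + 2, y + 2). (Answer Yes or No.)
No

Substitute T(x,y) = (x + 2, y + 2) into the expression and compare with the original.

Original: y
After applying T: (y + 2) = y + 2

This differs from the original y (difference: 2), so the expression is NOT invariant.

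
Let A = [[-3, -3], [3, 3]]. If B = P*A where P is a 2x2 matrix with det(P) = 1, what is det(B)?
0

By the multiplicative property of determinants, det(B) = det(P*A) = det(P) * det(A) = det(A),
so the determinant is invariant under multiplication by any determinant-1 matrix; we just need det(A).

det(A) = (-3)(3) - (-3)(3) = -9 - (-9) = 0

Therefore det(B) = 1 * 0 = 0.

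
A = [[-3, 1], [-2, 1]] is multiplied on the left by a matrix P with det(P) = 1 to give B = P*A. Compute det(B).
-1

By the multiplicative property of determinants, det(B) = det(P*A) = det(P) * det(A) = det(A),
so the determinant is invariant under multiplication by any determinant-1 matrix; we just need det(A).

det(A) = (-3)(1) - (1)(-2) = -3 - (-2) = -1

Therefore det(B) = 1 * (-1) = -1.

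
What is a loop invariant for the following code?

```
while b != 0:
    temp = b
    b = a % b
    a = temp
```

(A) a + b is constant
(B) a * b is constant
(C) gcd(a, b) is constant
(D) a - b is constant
C

A loop invariant must hold before the first iteration and be re-established by every execution of the body.

(C) gcd(a, b) is constant: One iteration replaces (a, b) by (b, a mod b). Since a mod b = a - q*b for an integer q, any common divisor of a and b divides b and a mod b, and conversely; hence gcd(b, a mod b) = gcd(a, b). For instance (34, 5) -> (5, 4) keeps gcd = 1. At exit b = 0 and a = gcd of the original inputs.

The other options fail:
(A) a + b is constant: e.g. (a, b) = (34, 5) -> (5, 4): the sum goes from 39 to 9.
(B) a * b is constant: e.g. (a, b) = (34, 5) -> (5, 4): the product goes from 170 to 20.
(D) a - b is constant: e.g. (a, b) = (34, 5) -> (5, 4): the difference goes from 29 to 1.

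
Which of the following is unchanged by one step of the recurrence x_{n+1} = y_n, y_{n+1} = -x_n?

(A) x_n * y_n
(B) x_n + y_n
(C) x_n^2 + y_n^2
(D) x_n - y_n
C

For the recurrence x_{n+1} = y_n, y_{n+1} = -x_n:

x_{n+1}^2 + y_{n+1}^2 = y_n^2 + (-x_n)^2 = x_n^2 + y_n^2
The sum of squares is conserved (like energy in a harmonic oscillator).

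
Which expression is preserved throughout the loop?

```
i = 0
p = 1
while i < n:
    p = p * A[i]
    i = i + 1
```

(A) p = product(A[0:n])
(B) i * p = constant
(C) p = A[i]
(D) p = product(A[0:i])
D

A loop invariant must hold before the first iteration and be re-established by every execution of the body.

(D) p = product(A[0:i]): Initially i = 0 and p = 1 = product of the empty slice A[0:0]. If p = product(A[0:i]) holds at the top of an iteration, the body sets p to product(A[0:i]) * A[i] = product(A[0:i+1]) and then i to i+1, so the property is restored. At exit i = n, giving p = product(A[0:n]).

The other options fail:
(A) p = product(A[0:n]): false before the loop (p = 1, not the full product) -- it only becomes true at exit.
(B) i * p = constant: initially i * p = 0, but after one iteration it is 1 * A[0], which is nonzero in general.
(C) p = A[i]: after the first iteration p = A[0] but i = 1; in general p is a product of several elements, not a single one.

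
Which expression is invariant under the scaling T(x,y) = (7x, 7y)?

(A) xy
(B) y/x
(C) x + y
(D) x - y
B

Under the uniform scaling T(x,y) = (7x, 7y):
Substitute the transformed coordinates into each option and compare with the original:
(A) xy  ->  (7x)(7y) = 49xy   [differs from xy: not invariant]
(B) y/x  ->  (7y)/(7x) = y/x   [equals y/x: invariant]
(C) x + y  ->  (7x) + (7y) = 7x + 7y   [differs from x + y: not invariant]
(D) x - y  ->  (7x) - (7y) = 7x - 7y   [differs from x - y: not invariant]

Only option (B), y/x, is unchanged by the transformation.
The common factor 7 cancels in a ratio of coordinates, while sums, products and sums of squares pick up factors of 7 or 49.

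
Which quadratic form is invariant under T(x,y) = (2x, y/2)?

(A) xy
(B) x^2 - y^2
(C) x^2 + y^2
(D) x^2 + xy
A

T multiplies x by 2 and divides y by 2.
Substitute the transformed coordinates into each option and compare with the original:
(A) xy  ->  (2x)(y/2) = xy   [equals xy: invariant]
(B) x^2 - y^2  ->  (2x)^2 - (y/2)^2 = 4x^2 - y^2/4   [differs from x^2 - y^2: not invariant]
(C) x^2 + y^2  ->  (2x)^2 + (y/2)^2 = 4x^2 + y^2/4   [differs from x^2 + y^2: not invariant]
(D) x^2 + xy  ->  (2x)^2 + (2x)(y/2) = 4x^2 + xy   [differs from x^2 + xy: not invariant]

Only option (A), xy, is unchanged by the transformation.
The factors 2 and 1/2 cancel only in the pure product xy.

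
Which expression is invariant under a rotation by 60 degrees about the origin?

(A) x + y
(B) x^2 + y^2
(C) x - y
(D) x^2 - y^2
B

A rotation by 60 degrees sends (x, y) to (x/2 - sqrt(3)y/2, sqrt(3)x/2 + y/2).
Substitute the transformed coordinates into each option and compare with the original:
(A) x + y  ->  (x/2 - sqrt(3)y/2) + (sqrt(3)x/2 + y/2) = x/2 + sqrt(3)x/2 - sqrt(3)y/2 + y/2   [differs from x + y: not invariant]
(B) x^2 + y^2  ->  (x/2 - sqrt(3)y/2)^2 + (sqrt(3)x/2 + y/2)^2 = x^2 + y^2   [equals x^2 + y^2: invariant]
(C) x - y  ->  (x/2 - sqrt(3)y/2) - (sqrt(3)x/2 + y/2) = -sqrt(3)x/2 + x/2 - sqrt(3)y/2 - y/2   [differs from x - y: not invariant]
(D) x^2 - y^2  ->  (x/2 - sqrt(3)y/2)^2 - (sqrt(3)x/2 + y/2)^2 = -x^2/2 - sqrt(3)xy + y^2/2   [differs from x^2 - y^2: not invariant]

Only option (B), x^2 + y^2, is unchanged by the transformation.
Geometrically, x^2 + y^2 is the squared distance from the origin, which every rotation about the origin preserves.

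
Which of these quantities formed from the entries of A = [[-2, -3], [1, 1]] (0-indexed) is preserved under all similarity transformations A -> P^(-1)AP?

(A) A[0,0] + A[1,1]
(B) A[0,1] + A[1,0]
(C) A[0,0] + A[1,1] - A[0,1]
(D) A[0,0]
A

A[0,0] + A[1,1] is the trace of A. By the cyclic property of the trace, tr(P^(-1)AP) = tr(APP^(-1)) = tr(A), so it is the same for every matrix similar to A.

The other combinations are not similarity invariants. For example, take P = [[1, 1], [1, 2]] (det P = 1), so P^(-1) = [[2, -1], [-1, 1]] and
B = P^(-1)AP = [[-12, -19], [7, 11]].
Evaluating each option on A and on B:
(A) A[0,0] + A[1,1]: -1 for A, -1 for B -> unchanged
(B) A[0,1] + A[1,0]: -2 for A, -12 for B -> changes
(C) A[0,0] + A[1,1] - A[0,1]: 2 for A, 18 for B -> changes
(D) A[0,0]: -2 for A, -12 for B -> changes

Only (A) A[0,0] + A[1,1] = -1 survives (and it does so for every P, not just this one), so it is the invariant.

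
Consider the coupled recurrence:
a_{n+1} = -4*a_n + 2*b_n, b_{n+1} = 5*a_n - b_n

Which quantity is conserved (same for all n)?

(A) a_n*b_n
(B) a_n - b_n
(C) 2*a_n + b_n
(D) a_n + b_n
D

Replace a_n by a_{n+1} = -4*a_n + 2*b_n and b_n by b_{n+1} = 5*a_n - b_n in each option and simplify:
(A) a_n*b_n  ->  (-4*a_n + 2*b_n)*(5*a_n - b_n) = -20*a_n^2 + 14*a_n*b_n - 2*b_n^2   [not conserved]
(B) a_n - b_n  ->  (-4*a_n + 2*b_n) - (5*a_n - b_n) = -9*a_n + 3*b_n   [not conserved]
(C) 2*a_n + b_n  ->  2*(-4*a_n + 2*b_n) + (5*a_n - b_n) = -3*a_n + 3*b_n   [not conserved]
(D) a_n + b_n  ->  (-4*a_n + 2*b_n) + (5*a_n - b_n) = a_n + b_n   [conserved]

Only (D) a_n + b_n returns to itself after one step, so it is the conserved quantity.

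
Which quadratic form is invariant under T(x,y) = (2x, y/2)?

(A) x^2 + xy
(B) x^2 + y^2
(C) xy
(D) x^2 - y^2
C

T multiplies x by 2 and divides y by 2.
Substitute the transformed coordinates into each option and compare with the original:
(A) x^2 + xy  ->  (2x)^2 + (2x)(y/2) = 4x^2 + xy   [differs from x^2 + xy: not invariant]
(B) x^2 + y^2  ->  (2x)^2 + (y/2)^2 = 4x^2 + y^2/4   [differs from x^2 + y^2: not invariant]
(C) xy  ->  (2x)(y/2) = xy   [equals xy: invariant]
(D) x^2 - y^2  ->  (2x)^2 - (y/2)^2 = 4x^2 - y^2/4   [differs from x^2 - y^2: not invariant]

Only option (C), xy, is unchanged by the transformation.
The factors 2 and 1/2 cancel only in the pure product xy.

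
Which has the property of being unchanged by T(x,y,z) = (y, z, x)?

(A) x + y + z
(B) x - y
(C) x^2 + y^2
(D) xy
A

Apply T(x,y,z) = (y, z, x) to each option, i.e. replace (x, y, z) by the transformed coordinates.
Substitute the transformed coordinates into each option and compare with the original:
(A) x + y + z  ->  (y) + (z) + (x) = x + y + z   [equals x + y + z: invariant]
(B) x - y  ->  (y) - (z) = y - z   [differs from x - y: not invariant]
(C) x^2 + y^2  ->  (y)^2 + (z)^2 = y^2 + z^2   [differs from x^2 + y^2: not invariant]
(D) xy  ->  (y)(z) = yz   [differs from xy: not invariant]

Only option (A), x + y + z, is unchanged by the transformation.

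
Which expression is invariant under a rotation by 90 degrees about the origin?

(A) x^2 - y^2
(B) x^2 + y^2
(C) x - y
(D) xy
B

A rotation by 90 degrees sends (x, y) to (-y, x).
Substitute the transformed coordinates into each option and compare with the original:
(A) x^2 - y^2  ->  (-y)^2 - (x)^2 = -x^2 + y^2   [differs from x^2 - y^2: not invariant]
(B) x^2 + y^2  ->  (-y)^2 + (x)^2 = x^2 + y^2   [equals x^2 + y^2: invariant]
(C) x - y  ->  (-y) - (x) = -x - y   [differs from x - y: not invariant]
(D) xy  ->  (-y)(x) = -xy   [differs from xy: not invariant]

Only option (B), x^2 + y^2, is unchanged by the transformation.
Geometrically, x^2 + y^2 is the squared distance from the origin, which every rotation about the origin preserves.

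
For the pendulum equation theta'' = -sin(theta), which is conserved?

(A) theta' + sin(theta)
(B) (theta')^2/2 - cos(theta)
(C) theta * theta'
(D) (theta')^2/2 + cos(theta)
B

A first integral I satisfies dI/dt = 0 along every solution. Differentiate each option and use the equation of motion:
(A) d/dt[theta' + sin(theta)] = theta'' + cos(theta) theta' = -sin(theta) + theta' cos(theta), not identically 0
(B) d/dt[(theta')^2/2 - cos(theta)] = theta' theta'' + sin(theta) theta' = theta'(-sin(theta)) + theta' sin(theta) = 0
(C) d/dt[theta * theta'] = (theta')^2 + theta theta'' = (theta')^2 - theta sin(theta), not identically 0
(D) d/dt[(theta')^2/2 + cos(theta)] = theta' theta'' - sin(theta) theta' = -2 theta' sin(theta), not identically 0

Only (B) has zero time-derivative. This is the total energy: kinetic (theta')^2/2 plus potential -cos(theta).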